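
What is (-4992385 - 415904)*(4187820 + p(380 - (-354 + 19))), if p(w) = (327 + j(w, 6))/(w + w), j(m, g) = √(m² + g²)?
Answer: -32387987169681903/1430 - 5408289*√511261/1430 ≈ -2.2649e+13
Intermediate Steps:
j(m, g) = √(g² + m²)
p(w) = (327 + √(36 + w²))/(2*w) (p(w) = (327 + √(6² + w²))/(w + w) = (327 + √(36 + w²))/((2*w)) = (327 + √(36 + w²))*(1/(2*w)) = (327 + √(36 + w²))/(2*w))
(-4992385 - 415904)*(4187820 + p(380 - (-354 + 19))) = (-4992385 - 415904)*(4187820 + (327 + √(36 + (380 - (-354 + 19))²))/(2*(380 - (-354 + 19)))) = -5408289*(4187820 + (327 + √(36 + (380 - 1*(-335))²))/(2*(380 - 1*(-335)))) = -5408289*(4187820 + (327 + √(36 + (380 + 335)²))/(2*(380 + 335))) = -5408289*(4187820 + (½)*(327 + √(36 + 715²))/715) = -5408289*(4187820 + (½)*(1/715)*(327 + √(36 + 511225))) = -5408289*(4187820 + (½)*(1/715)*(327 + √511261)) = -5408289*(4187820 + (327/1430 + √511261/1430)) = -5408289*(5988582927/1430 + √511261/1430) = -32387987169681903/1430 - 5408289*√511261/1430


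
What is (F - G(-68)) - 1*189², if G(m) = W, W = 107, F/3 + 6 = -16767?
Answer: -86147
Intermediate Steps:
F = -50319 (F = -18 + 3*(-16767) = -18 - 50301 = -50319)
G(m) = 107
(F - G(-68)) - 1*189² = (-50319 - 1*107) - 1*189² = (-50319 - 107) - 1*35721 = -50426 - 35721 = -86147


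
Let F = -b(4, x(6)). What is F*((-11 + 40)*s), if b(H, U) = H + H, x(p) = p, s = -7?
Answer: 1624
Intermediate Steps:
b(H, U) = 2*H
F = -8 (F = -2*4 = -1*8 = -8)
F*((-11 + 40)*s) = -8*(-11 + 40)*(-7) = -232*(-7) = -8*(-203) = 1624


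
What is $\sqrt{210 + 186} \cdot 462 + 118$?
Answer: $118 + 2772 \sqrt{11} \approx 9311.7$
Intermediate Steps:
$\sqrt{210 + 186} \cdot 462 + 118 = \sqrt{396} \cdot 462 + 118 = 6 \sqrt{11} \cdot 462 + 118 = 2772 \sqrt{11} + 118 = 118 + 2772 \sqrt{11}$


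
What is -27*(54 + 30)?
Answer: -2268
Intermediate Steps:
-27*(54 + 30) = -27*84 = -2268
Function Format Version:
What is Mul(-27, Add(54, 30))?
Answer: -2268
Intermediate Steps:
Mul(-27, Add(54, 30)) = Mul(-27, 84) = -2268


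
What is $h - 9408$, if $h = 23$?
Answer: $-9385$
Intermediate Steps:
$h - 9408 = 23 - 9408 = -9385$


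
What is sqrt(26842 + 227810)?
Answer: 2*sqrt(63663) ≈ 504.63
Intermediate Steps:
sqrt(26842 + 227810) = sqrt(254652) = 2*sqrt(63663)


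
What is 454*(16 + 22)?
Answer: 17252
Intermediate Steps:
454*(16 + 22) = 454*38 = 17252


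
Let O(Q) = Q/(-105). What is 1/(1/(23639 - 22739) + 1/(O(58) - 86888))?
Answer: 4105484100/4514399 ≈ 909.42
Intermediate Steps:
O(Q) = -Q/105 (O(Q) = Q*(-1/105) = -Q/105)
1/(1/(23639 - 22739) + 1/(O(58) - 86888)) = 1/(1/(23639 - 22739) + 1/(-1/105*58 - 86888)) = 1/(1/900 + 1/(-58/105 - 86888)) = 1/(1/900 + 1/(-9123298/105)) = 1/(1/900 - 105/9123298) = 1/(4514399/4105484100) = 4105484100/4514399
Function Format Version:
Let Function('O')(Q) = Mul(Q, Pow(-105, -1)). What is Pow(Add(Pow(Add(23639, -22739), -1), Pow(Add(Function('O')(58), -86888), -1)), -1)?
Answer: Rational(4105484100, 4514399) ≈ 909.42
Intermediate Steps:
Function('O')(Q) = Mul(Rational(-1, 105), Q) (Function('O')(Q) = Mul(Q, Rational(-1, 105)) = Mul(Rational(-1, 105), Q))
Pow(Add(Pow(Add(23639, -22739), -1), Pow(Add(Function('O')(58), -86888), -1)), -1) = Pow(Add(Pow(Add(23639, -22739), -1), Pow(Add(Mul(Rational(-1, 105), 58), -86888), -1)), -1) = Pow(Add(Pow(900, -1), Pow(Add(Rational(-58, 105), -86888), -1)), -1) = Pow(Add(Rational(1, 900), Pow(Rational(-9123298, 105), -1)), -1) = Pow(Add(Rational(1, 900), Rational(-105, 9123298)), -1) = Pow(Rational(4514399, 4105484100), -1) = Rational(4105484100, 4514399)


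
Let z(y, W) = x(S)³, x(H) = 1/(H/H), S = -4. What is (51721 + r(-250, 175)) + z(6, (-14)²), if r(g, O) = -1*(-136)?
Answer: 51858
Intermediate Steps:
r(g, O) = 136
x(H) = 1 (x(H) = 1/1 = 1)
z(y, W) = 1 (z(y, W) = 1³ = 1)
(51721 + r(-250, 175)) + z(6, (-14)²) = (51721 + 136) + 1 = 51857 + 1 = 51858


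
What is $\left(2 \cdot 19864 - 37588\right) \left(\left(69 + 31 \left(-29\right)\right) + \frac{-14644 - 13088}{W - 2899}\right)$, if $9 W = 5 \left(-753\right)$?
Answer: $- \frac{1093668935}{622} \approx -1.7583 \cdot 10^{6}$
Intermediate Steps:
$W = - \frac{1255}{3}$ ($W = \frac{5 \left(-753\right)}{9} = \frac{1}{9} \left(-3765\right) = - \frac{1255}{3} \approx -418.33$)
$\left(2 \cdot 19864 - 37588\right) \left(\left(69 + 31 \left(-29\right)\right) + \frac{-14644 - 13088}{W - 2899}\right) = \left(2 \cdot 19864 - 37588\right) \left(\left(69 + 31 \left(-29\right)\right) + \frac{-14644 - 13088}{- \frac{1255}{3} - 2899}\right) = \left(39728 - 37588\right) \left(\left(69 - 899\right) - \frac{27732}{- \frac{9952}{3}}\right) = 2140 \left(-830 - - \frac{20799}{2488}\right) = 2140 \left(-830 + \frac{20799}{2488}\right) = 2140 \left(- \frac{2044241}{2488}\right) = - \frac{1093668935}{622}$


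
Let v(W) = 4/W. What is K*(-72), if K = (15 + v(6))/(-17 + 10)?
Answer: 1128/7 ≈ 161.14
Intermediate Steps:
K = -47/21 (K = (15 + 4/6)/(-17 + 10) = (15 + 4*(⅙))/(-7) = (15 + ⅔)*(-⅐) = (47/3)*(-⅐) = -47/21 ≈ -2.2381)
K*(-72) = -47/21*(-72) = 1128/7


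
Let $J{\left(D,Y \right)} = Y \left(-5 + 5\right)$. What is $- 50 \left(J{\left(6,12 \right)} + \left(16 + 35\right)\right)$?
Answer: $-2550$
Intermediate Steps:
$J{\left(D,Y \right)} = 0$ ($J{\left(D,Y \right)} = Y 0 = 0$)
$- 50 \left(J{\left(6,12 \right)} + \left(16 + 35\right)\right) = - 50 \left(0 + \left(16 + 35\right)\right) = - 50 \left(0 + 51\right) = \left(-50\right) 51 = -2550$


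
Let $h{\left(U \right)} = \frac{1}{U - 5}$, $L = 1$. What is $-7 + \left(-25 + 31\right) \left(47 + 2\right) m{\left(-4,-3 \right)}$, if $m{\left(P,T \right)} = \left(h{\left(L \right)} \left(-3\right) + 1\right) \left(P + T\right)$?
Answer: $- \frac{7217}{2} \approx -3608.5$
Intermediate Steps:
$h{\left(U \right)} = \frac{1}{-5 + U}$
$m{\left(P,T \right)} = \frac{7 P}{4} + \frac{7 T}{4}$ ($m{\left(P,T \right)} = \left(\frac{1}{-5 + 1} \left(-3\right) + 1\right) \left(P + T\right) = \left(\frac{1}{-4} \left(-3\right) + 1\right) \left(P + T\right) = \left(\left(- \frac{1}{4}\right) \left(-3\right) + 1\right) \left(P + T\right) = \left(\frac{3}{4} + 1\right) \left(P + T\right) = \frac{7 \left(P + T\right)}{4} = \frac{7 P}{4} + \frac{7 T}{4}$)
$-7 + \left(-25 + 31\right) \left(47 + 2\right) m{\left(-4,-3 \right)} = -7 + \left(-25 + 31\right) \left(47 + 2\right) \left(\frac{7}{4} \left(-4\right) + \frac{7}{4} \left(-3\right)\right) = -7 + 6 \cdot 49 \left(-7 - \frac{21}{4}\right) = -7 + 294 \left(- \frac{49}{4}\right) = -7 - \frac{7203}{2} = - \frac{7217}{2}$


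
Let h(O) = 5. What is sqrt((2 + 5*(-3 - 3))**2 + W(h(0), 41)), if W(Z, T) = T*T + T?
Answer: sqrt(2506) ≈ 50.060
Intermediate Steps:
W(Z, T) = T + T**2 (W(Z, T) = T**2 + T = T + T**2)
sqrt((2 + 5*(-3 - 3))**2 + W(h(0), 41)) = sqrt((2 + 5*(-3 - 3))**2 + 41*(1 + 41)) = sqrt((2 + 5*(-6))**2 + 41*42) = sqrt((2 - 30)**2 + 1722) = sqrt((-28)**2 + 1722) = sqrt(784 + 1722) = sqrt(2506)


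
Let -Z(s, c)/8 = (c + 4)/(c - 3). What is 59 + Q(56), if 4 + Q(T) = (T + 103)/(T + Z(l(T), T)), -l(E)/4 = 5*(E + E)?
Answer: 145267/2488 ≈ 58.387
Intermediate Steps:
l(E) = -40*E (l(E) = -20*(E + E) = -20*2*E = -40*E)
Z(s, c) = -8*(4 + c)/(-3 + c) (Z(s, c) = -8*(c + 4)/(c - 3) = -8*(4 + c)/(-3 + c))
Q(T) = -4 + (103 + T)/(T + 8*(-4 - T)/(-3 + T)) (Q(T) = -4 + (T + 103)/(T + 8*(-4 - T)/(-3 + T)) = -4 + (103 + T)/(T + 8*(-4 - T)/(-3 + T)))
59 + Q(56) = 59 + (-181 - 3*56² + 144*56)/(-32 + 56² - 11*56) = 59 + (-181 - 3*3136 + 8064)/(-32 + 3136 - 616) = 59 + (-181 - 9408 + 8064)/2488 = 59 + (1/2488)*(-1525) = 59 - 1525/2488 = 145267/2488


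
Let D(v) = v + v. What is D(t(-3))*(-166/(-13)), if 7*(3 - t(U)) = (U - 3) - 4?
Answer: 10292/91 ≈ 113.10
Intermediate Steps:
t(U) = 4 - U/7 (t(U) = 3 - ((U - 3) - 4)/7 = 3 - ((-3 + U) - 4)/7 = 3 - (-7 + U)/7 = 3 + (1 - U/7) = 4 - U/7)
D(v) = 2*v
D(t(-3))*(-166/(-13)) = (2*(4 - ⅐*(-3)))*(-166/(-13)) = (2*(4 + 3/7))*(-166*(-1/13)) = (2*(31/7))*(166/13) = (62/7)*(166/13) = 10292/91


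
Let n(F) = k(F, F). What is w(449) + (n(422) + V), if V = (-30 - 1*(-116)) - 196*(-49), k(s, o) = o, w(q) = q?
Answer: 10561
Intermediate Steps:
n(F) = F
V = 9690 (V = (-30 + 116) + 9604 = 86 + 9604 = 9690)
w(449) + (n(422) + V) = 449 + (422 + 9690) = 449 + 10112 = 10561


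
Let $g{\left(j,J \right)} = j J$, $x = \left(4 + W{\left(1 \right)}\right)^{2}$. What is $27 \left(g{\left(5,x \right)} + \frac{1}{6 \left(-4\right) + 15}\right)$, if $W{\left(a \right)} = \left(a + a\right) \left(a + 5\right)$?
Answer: $34557$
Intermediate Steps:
$W{\left(a \right)} = 2 a \left(5 + a\right)$
$x = 256$ ($x = \left(4 + 2 \cdot 1 \left(5 + 1\right)\right)^{2} = \left(4 + 2 \cdot 1 \cdot 6\right)^{2} = \left(4 + 12\right)^{2} = 16^{2} = 256$)
$g{\left(j,J \right)} = J j$
$27 \left(g{\left(5,x \right)} + \frac{1}{6 \left(-4\right) + 15}\right) = 27 \left(256 \cdot 5 + \frac{1}{6 \left(-4\right) + 15}\right) = 27 \left(1280 + \frac{1}{-24 + 15}\right) = 27 \left(1280 + \frac{1}{-9}\right) = 27 \left(1280 - \frac{1}{9}\right) = 27 \cdot \frac{11519}{9} = 34557$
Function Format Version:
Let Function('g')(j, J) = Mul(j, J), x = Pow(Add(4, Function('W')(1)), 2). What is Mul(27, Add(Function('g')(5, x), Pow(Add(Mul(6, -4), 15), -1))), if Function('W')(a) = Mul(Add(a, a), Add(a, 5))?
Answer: 34557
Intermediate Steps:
Function('W')(a) = Mul(2, a, Add(5, a)) (Function('W')(a) = Mul(Mul(2, a), Add(5, a)) = Mul(2, a, Add(5, a)))
x = 256 (x = Pow(Add(4, Mul(2, 1, Add(5, 1))), 2) = Pow(Add(4, Mul(2, 1, 6)), 2) = Pow(Add(4, 12), 2) = Pow(16, 2) = 256)
Function('g')(j, J) = Mul(J, j)
Mul(27, Add(Function('g')(5, x), Pow(Add(Mul(6, -4), 15), -1))) = Mul(27, Add(Mul(256, 5), Pow(Add(Mul(6, -4), 15), -1))) = Mul(27, Add(1280, Pow(Add(-24, 15), -1))) = Mul(27, Add(1280, Pow(-9, -1))) = Mul(27, Add(1280, Rational(-1, 9))) = Mul(27, Rational(11519, 9)) = 34557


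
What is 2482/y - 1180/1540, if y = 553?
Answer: 22641/6083 ≈ 3.7220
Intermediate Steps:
2482/y - 1180/1540 = 2482/553 - 1180/1540 = 2482*(1/553) - 1180*1/1540 = 2482/553 - 59/77 = 22641/6083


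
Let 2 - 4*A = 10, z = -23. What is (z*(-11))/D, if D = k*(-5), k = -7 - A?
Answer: 253/25 ≈ 10.120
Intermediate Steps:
A = -2 (A = 1/2 - 1/4*10 = 1/2 - 5/2 = -2)
k = -5 (k = -7 - 1*(-2) = -7 + 2 = -5)
D = 25 (D = -5*(-5) = 25)
(z*(-11))/D = -23*(-11)/25 = 253*(1/25) = 253/25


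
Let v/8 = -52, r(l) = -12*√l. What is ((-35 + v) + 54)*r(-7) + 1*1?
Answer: 1 + 4764*I*√7 ≈ 1.0 + 12604.0*I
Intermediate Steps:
v = -416 (v = 8*(-52) = -416)
((-35 + v) + 54)*r(-7) + 1*1 = ((-35 - 416) + 54)*(-12*I*√7) + 1*1 = (-451 + 54)*(-12*I*√7) + 1 = -(-4764)*I*√7 + 1 = 4764*I*√7 + 1 = 1 + 4764*I*√7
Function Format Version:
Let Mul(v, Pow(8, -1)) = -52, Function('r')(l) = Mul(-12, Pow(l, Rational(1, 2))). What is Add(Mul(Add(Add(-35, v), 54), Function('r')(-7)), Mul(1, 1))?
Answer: Add(1, Mul(4764, I, Pow(7, Rational(1, 2)))) ≈ Add(1.0000, Mul(12604., I))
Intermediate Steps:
v = -416 (v = Mul(8, -52) = -416)
Add(Mul(Add(Add(-35, v), 54), Function('r')(-7)), Mul(1, 1)) = Add(Mul(Add(Add(-35, -416), 54), Mul(-12, Pow(-7, Rational(1, 2)))), Mul(1, 1)) = Add(Mul(Add(-451, 54), Mul(-12, Mul(I, Pow(7, Rational(1, 2))))), 1) = Add(Mul(-397, Mul(-12, I, Pow(7, Rational(1, 2)))), 1) = Add(Mul(4764, I, Pow(7, Rational(1, 2))), 1) = Add(1, Mul(4764, I, Pow(7, Rational(1, 2))))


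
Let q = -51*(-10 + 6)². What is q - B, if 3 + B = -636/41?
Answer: -32697/41 ≈ -797.49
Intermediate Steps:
B = -759/41 (B = -3 - 636/41 = -759/41 ≈ -18.512)
q = -816 (q = -51*(-4)² = -51*16 = -816)
q - B = -816 - 1*(-759/41) = -816 + 759/41 = -32697/41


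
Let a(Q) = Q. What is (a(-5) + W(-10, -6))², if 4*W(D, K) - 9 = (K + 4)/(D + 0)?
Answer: 729/100 ≈ 7.2900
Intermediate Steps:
W(D, K) = 9/4 + (4 + K)/(4*D) (W(D, K) = 9/4 + ((K + 4)/(D + 0))/4 = 9/4 + ((4 + K)/D)/4 = 9/4 + (4 + K)/(4*D))
(a(-5) + W(-10, -6))² = (-5 + (¼)*(4 - 6 + 9*(-10))/(-10))² = (-5 + (¼)*(-⅒)*(4 - 6 - 90))² = (-5 + (¼)*(-⅒)*(-92))² = (-5 + 23/10)² = (-27/10)² = 729/100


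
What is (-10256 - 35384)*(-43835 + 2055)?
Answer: 1906839200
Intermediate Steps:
(-10256 - 35384)*(-43835 + 2055) = -45640*(-41780) = 1906839200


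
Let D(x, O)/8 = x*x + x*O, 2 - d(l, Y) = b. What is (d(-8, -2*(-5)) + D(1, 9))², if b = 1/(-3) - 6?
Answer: 70225/9 ≈ 7802.8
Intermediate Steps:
b = -19/3 (b = 1*(-⅓) - 6 = -⅓ - 6 = -19/3 ≈ -6.3333)
d(l, Y) = 25/3 (d(l, Y) = 2 - 1*(-19/3) = 2 + 19/3 = 25/3)
D(x, O) = 8*x² + 8*O*x (D(x, O) = 8*(x*x + x*O) = 8*(x² + O*x) = 8*x² + 8*O*x)
(d(-8, -2*(-5)) + D(1, 9))² = (25/3 + 8*1*(9 + 1))² = (25/3 + 8*1*10)² = (25/3 + 80)² = (265/3)² = 70225/9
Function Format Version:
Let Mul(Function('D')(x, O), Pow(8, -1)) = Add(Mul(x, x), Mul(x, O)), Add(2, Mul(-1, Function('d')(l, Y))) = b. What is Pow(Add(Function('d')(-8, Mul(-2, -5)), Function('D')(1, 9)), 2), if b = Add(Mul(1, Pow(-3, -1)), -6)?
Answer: Rational(70225, 9) ≈ 7802.8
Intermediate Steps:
b = Rational(-19, 3) (b = Add(Mul(1, Rational(-1, 3)), -6) = Add(Rational(-1, 3), -6) = Rational(-19, 3) ≈ -6.3333)
Function('d')(l, Y) = Rational(25, 3) (Function('d')(l, Y) = Add(2, Mul(-1, Rational(-19, 3))) = Add(2, Rational(19, 3)) = Rational(25, 3))
Function('D')(x, O) = Add(Mul(8, Pow(x, 2)), Mul(8, O, x)) (Function('D')(x, O) = Mul(8, Add(Mul(x, x), Mul(x, O))) = Mul(8, Add(Pow(x, 2), Mul(O, x))) = Add(Mul(8, Pow(x, 2)), Mul(8, O, x)))
Pow(Add(Function('d')(-8, Mul(-2, -5)), Function('D')(1, 9)), 2) = Pow(Add(Rational(25, 3), Mul(8, 1, Add(9, 1))), 2) = Pow(Add(Rational(25, 3), Mul(8, 1, 10)), 2) = Pow(Add(Rational(25, 3), 80), 2) = Pow(Rational(265, 3), 2) = Rational(70225, 9)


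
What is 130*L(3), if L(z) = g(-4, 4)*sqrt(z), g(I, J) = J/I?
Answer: -130*sqrt(3) ≈ -225.17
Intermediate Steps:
L(z) = -sqrt(z) (L(z) = (4/(-4))*sqrt(z) = (4*(-1/4))*sqrt(z) = -sqrt(z))
130*L(3) = 130*(-sqrt(3)) = -130*sqrt(3)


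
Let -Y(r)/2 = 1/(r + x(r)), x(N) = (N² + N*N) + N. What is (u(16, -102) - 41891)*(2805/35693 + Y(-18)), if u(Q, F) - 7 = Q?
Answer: -1913453662/606781 ≈ -3153.4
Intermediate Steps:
u(Q, F) = 7 + Q
x(N) = N + 2*N² (x(N) = (N² + N²) + N = 2*N² + N = N + 2*N²)
Y(r) = -2/(r + r*(1 + 2*r))
(u(16, -102) - 41891)*(2805/35693 + Y(-18)) = ((7 + 16) - 41891)*(2805/35693 - 1/(-18*(1 - 18))) = (23 - 41891)*(2805*(1/35693) - 1*(-1/18)/(-17)) = -41868*(2805/35693 - 1*(-1/18)*(-1/17)) = -41868*(2805/35693 - 1/306) = -41868*822637/10922058 = -1913453662/606781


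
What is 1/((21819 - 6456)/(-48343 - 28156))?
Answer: -76499/15363 ≈ -4.9794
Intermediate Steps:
1/((21819 - 6456)/(-48343 - 28156)) = 1/(15363/(-76499)) = 1/(15363*(-1/76499)) = 1/(-15363/76499) = -76499/15363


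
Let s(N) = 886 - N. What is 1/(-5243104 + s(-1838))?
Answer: -1/5240380 ≈ -1.9083e-7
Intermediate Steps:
1/(-5243104 + s(-1838)) = 1/(-5243104 + (886 - 1*(-1838))) = 1/(-5243104 + (886 + 1838)) = 1/(-5243104 + 2724) = 1/(-5240380) = -1/5240380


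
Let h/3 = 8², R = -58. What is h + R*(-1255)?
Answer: 72982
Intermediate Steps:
h = 192 (h = 3*8² = 3*64 = 192)
h + R*(-1255) = 192 - 58*(-1255) = 192 + 72790 = 72982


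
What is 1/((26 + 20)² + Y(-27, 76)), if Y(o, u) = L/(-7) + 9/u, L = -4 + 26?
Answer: 532/1124103 ≈ 0.00047327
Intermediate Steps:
L = 22
Y(o, u) = -22/7 + 9/u (Y(o, u) = 22/(-7) + 9/u = 22*(-⅐) + 9/u = -22/7 + 9/u)
1/((26 + 20)² + Y(-27, 76)) = 1/((26 + 20)² + (-22/7 + 9/76)) = 1/(46² + (-22/7 + 9*(1/76))) = 1/(2116 + (-22/7 + 9/76)) = 1/(2116 - 1609/532) = 1/(1124103/532) = 532/1124103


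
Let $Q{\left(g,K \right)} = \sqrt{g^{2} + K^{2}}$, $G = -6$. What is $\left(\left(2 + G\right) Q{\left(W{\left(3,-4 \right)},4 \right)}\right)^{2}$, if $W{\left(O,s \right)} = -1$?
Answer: $272$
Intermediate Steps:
$Q{\left(g,K \right)} = \sqrt{K^{2} + g^{2}}$
$\left(\left(2 + G\right) Q{\left(W{\left(3,-4 \right)},4 \right)}\right)^{2} = \left(\left(2 - 6\right) \sqrt{4^{2} + \left(-1\right)^{2}}\right)^{2} = \left(- 4 \sqrt{16 + 1}\right)^{2} = \left(- 4 \sqrt{17}\right)^{2} = 272$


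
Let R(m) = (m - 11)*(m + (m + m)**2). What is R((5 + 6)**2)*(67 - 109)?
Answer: -271124700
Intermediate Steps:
R(m) = (-11 + m)*(m + 4*m**2) (R(m) = (-11 + m)*(m + (2*m)**2) = (-11 + m)*(m + 4*m**2))
R((5 + 6)**2)*(67 - 109) = ((5 + 6)**2*(-11 - 43*(5 + 6)**2 + 4*((5 + 6)**2)**2))*(67 - 109) = (11**2*(-11 - 43*11**2 + 4*(11**2)**2))*(-42) = (121*(-11 - 43*121 + 4*121**2))*(-42) = (121*(-11 - 5203 + 4*14641))*(-42) = (121*(-11 - 5203 + 58564))*(-42) = (121*53350)*(-42) = 6455350*(-42) = -271124700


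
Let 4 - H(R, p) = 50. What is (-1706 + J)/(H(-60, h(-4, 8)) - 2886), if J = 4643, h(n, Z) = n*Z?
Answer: -2937/2932 ≈ -1.0017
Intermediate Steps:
h(n, Z) = Z*n
H(R, p) = -46 (H(R, p) = 4 - 1*50 = 4 - 50 = -46)
(-1706 + J)/(H(-60, h(-4, 8)) - 2886) = (-1706 + 4643)/(-46 - 2886) = 2937/(-2932) = 2937*(-1/2932) = -2937/2932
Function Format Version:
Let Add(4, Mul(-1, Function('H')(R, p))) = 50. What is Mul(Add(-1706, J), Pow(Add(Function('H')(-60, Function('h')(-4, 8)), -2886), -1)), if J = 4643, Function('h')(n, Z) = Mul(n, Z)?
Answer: Rational(-2937, 2932) ≈ -1.0017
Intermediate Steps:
Function('h')(n, Z) = Mul(Z, n)
Function('H')(R, p) = -46 (Function('H')(R, p) = Add(4, Mul(-1, 50)) = Add(4, -50) = -46)
Mul(Add(-1706, J), Pow(Add(Function('H')(-60, Function('h')(-4, 8)), -2886), -1)) = Mul(Add(-1706, 4643), Pow(Add(-46, -2886), -1)) = Mul(2937, Pow(-2932, -1)) = Mul(2937, Rational(-1, 2932)) = Rational(-2937, 2932)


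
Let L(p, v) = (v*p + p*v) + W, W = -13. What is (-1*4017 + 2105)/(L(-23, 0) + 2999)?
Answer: -956/1493 ≈ -0.64032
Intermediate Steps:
L(p, v) = -13 + 2*p*v (L(p, v) = (v*p + p*v) - 13 = (p*v + p*v) - 13 = 2*p*v - 13 = -13 + 2*p*v)
(-1*4017 + 2105)/(L(-23, 0) + 2999) = (-1*4017 + 2105)/((-13 + 2*(-23)*0) + 2999) = (-4017 + 2105)/((-13 + 0) + 2999) = -1912/(-13 + 2999) = -1912/2986 = -1912*1/2986 = -956/1493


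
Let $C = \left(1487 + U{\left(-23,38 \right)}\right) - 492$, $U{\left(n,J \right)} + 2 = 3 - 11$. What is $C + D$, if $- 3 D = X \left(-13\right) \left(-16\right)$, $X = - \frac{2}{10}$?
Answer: $\frac{14983}{15} \approx 998.87$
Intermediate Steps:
$X = - \frac{1}{5}$ ($X = \left(-2\right) \frac{1}{10} = - \frac{1}{5} \approx -0.2$)
$U{\left(n,J \right)} = -10$ ($U{\left(n,J \right)} = -2 + \left(3 - 11\right) = -2 - 8 = -10$)
$C = 985$ ($C = \left(1487 - 10\right) - 492 = 1477 - 492 = 985$)
$D = \frac{208}{15}$ ($D = - \frac{\left(- \frac{1}{5}\right) \left(-13\right) \left(-16\right)}{3} = - \frac{\frac{13}{5} \left(-16\right)}{3} = \left(- \frac{1}{3}\right) \left(- \frac{208}{5}\right) = \frac{208}{15} \approx 13.867$)
$C + D = 985 + \frac{208}{15} = \frac{14983}{15}$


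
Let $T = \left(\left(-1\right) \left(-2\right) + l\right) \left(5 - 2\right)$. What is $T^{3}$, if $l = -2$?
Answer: $0$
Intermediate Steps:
$T = 0$ ($T = \left(\left(-1\right) \left(-2\right) - 2\right) \left(5 - 2\right) = \left(2 - 2\right) 3 = 0 \cdot 3 = 0$)
$T^{3} = 0^{3} = 0$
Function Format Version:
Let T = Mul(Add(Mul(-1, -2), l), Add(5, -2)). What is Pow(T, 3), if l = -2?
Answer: 0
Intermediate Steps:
T = 0 (T = Mul(Add(Mul(-1, -2), -2), Add(5, -2)) = Mul(Add(2, -2), 3) = Mul(0, 3) = 0)
Pow(T, 3) = Pow(0, 3) = 0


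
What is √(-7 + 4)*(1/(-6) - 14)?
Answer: -85*I*√3/6 ≈ -24.537*I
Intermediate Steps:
√(-7 + 4)*(1/(-6) - 14) = √(-3)*(1*(-⅙) - 14) = (I*√3)*(-⅙ - 14) = (I*√3)*(-85/6) = -85*I*√3/6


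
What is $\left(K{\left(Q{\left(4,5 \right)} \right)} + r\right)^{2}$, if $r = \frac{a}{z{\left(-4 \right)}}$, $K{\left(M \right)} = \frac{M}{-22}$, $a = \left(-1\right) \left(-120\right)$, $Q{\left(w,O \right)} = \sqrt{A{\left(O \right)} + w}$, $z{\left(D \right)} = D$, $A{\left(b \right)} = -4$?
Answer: $900$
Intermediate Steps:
$Q{\left(w,O \right)} = \sqrt{-4 + w}$
$a = 120$
$K{\left(M \right)} = - \frac{M}{22}$ ($K{\left(M \right)} = M \left(- \frac{1}{22}\right) = - \frac{M}{22}$)
$r = -30$ ($r = \frac{120}{-4} = 120 \left(- \frac{1}{4}\right) = -30$)
$\left(K{\left(Q{\left(4,5 \right)} \right)} + r\right)^{2} = \left(- \frac{\sqrt{-4 + 4}}{22} - 30\right)^{2} = \left(- \frac{\sqrt{0}}{22} - 30\right)^{2} = \left(\left(- \frac{1}{22}\right) 0 - 30\right)^{2} = \left(0 - 30\right)^{2} = \left(-30\right)^{2} = 900$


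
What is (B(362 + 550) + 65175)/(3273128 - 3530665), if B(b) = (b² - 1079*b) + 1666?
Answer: 12209/36791 ≈ 0.33185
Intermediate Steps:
B(b) = 1666 + b² - 1079*b
(B(362 + 550) + 65175)/(3273128 - 3530665) = ((1666 + (362 + 550)² - 1079*(362 + 550)) + 65175)/(3273128 - 3530665) = ((1666 + 912² - 1079*912) + 65175)/(-257537) = ((1666 + 831744 - 984048) + 65175)*(-1/257537) = (-150638 + 65175)*(-1/257537) = -85463*(-1/257537) = 12209/36791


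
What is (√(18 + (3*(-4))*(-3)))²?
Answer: 54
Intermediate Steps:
(√(18 + (3*(-4))*(-3)))² = (√(18 - 12*(-3)))² = (√(18 + 36))² = (√54)² = (3*√6)² = 54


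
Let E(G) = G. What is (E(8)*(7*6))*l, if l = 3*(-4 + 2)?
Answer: -2016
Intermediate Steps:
l = -6 (l = 3*(-2) = -6)
(E(8)*(7*6))*l = (8*(7*6))*(-6) = (8*42)*(-6) = 336*(-6) = -2016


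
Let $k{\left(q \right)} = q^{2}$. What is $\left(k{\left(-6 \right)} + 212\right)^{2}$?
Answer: $61504$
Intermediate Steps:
$\left(k{\left(-6 \right)} + 212\right)^{2} = \left(\left(-6\right)^{2} + 212\right)^{2} = \left(36 + 212\right)^{2} = 248^{2} = 61504$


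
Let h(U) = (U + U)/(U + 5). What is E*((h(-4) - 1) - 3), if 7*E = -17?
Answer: 204/7 ≈ 29.143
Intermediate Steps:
E = -17/7 (E = (⅐)*(-17) = -17/7 ≈ -2.4286)
h(U) = 2*U/(5 + U) (h(U) = (2*U)/(5 + U) = 2*U/(5 + U))
E*((h(-4) - 1) - 3) = -17*((2*(-4)/(5 - 4) - 1) - 3)/7 = -17*((2*(-4)/1 - 1) - 3)/7 = -17*((2*(-4)*1 - 1) - 3)/7 = -17*((-8 - 1) - 3)/7 = -17*(-9 - 3)/7 = -17/7*(-12) = 204/7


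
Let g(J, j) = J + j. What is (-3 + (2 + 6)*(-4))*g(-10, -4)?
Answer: 490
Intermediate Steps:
(-3 + (2 + 6)*(-4))*g(-10, -4) = (-3 + (2 + 6)*(-4))*(-10 - 4) = (-3 + 8*(-4))*(-14) = (-3 - 32)*(-14) = -35*(-14) = 490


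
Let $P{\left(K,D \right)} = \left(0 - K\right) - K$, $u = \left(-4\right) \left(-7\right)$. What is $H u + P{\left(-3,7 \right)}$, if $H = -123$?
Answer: $-3438$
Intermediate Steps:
$u = 28$
$P{\left(K,D \right)} = - 2 K$ ($P{\left(K,D \right)} = - K - K = - 2 K$)
$H u + P{\left(-3,7 \right)} = \left(-123\right) 28 - -6 = -3444 + 6 = -3438$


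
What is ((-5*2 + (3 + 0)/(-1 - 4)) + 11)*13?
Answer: 26/5 ≈ 5.2000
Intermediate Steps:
((-5*2 + (3 + 0)/(-1 - 4)) + 11)*13 = ((-10 + 3/(-5)) + 11)*13 = ((-10 + 3*(-1/5)) + 11)*13 = ((-10 - 3/5) + 11)*13 = (-53/5 + 11)*13 = (2/5)*13 = 26/5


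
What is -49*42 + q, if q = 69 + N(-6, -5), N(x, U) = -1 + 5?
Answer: -1985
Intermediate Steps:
N(x, U) = 4
q = 73 (q = 69 + 4 = 73)
-49*42 + q = -49*42 + 73 = -2058 + 73 = -1985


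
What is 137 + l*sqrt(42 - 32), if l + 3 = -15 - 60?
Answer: 137 - 78*sqrt(10) ≈ -109.66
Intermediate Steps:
l = -78 (l = -3 + (-15 - 60) = -3 - 75 = -78)
137 + l*sqrt(42 - 32) = 137 - 78*sqrt(42 - 32) = 137 - 78*sqrt(10)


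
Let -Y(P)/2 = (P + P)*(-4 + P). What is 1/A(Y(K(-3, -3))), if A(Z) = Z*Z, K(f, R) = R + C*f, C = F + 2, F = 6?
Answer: 1/11209104 ≈ 8.9213e-8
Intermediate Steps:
C = 8 (C = 6 + 2 = 8)
K(f, R) = R + 8*f
Y(P) = -4*P*(-4 + P) (Y(P) = -2*(P + P)*(-4 + P) = -2*2*P*(-4 + P) = -4*P*(-4 + P))
A(Z) = Z**2
1/A(Y(K(-3, -3))) = 1/((4*(-3 + 8*(-3))*(4 - (-3 + 8*(-3))))**2) = 1/((4*(-3 - 24)*(4 - (-3 - 24)))**2) = 1/((4*(-27)*(4 - 1*(-27)))**2) = 1/((4*(-27)*(4 + 27))**2) = 1/((4*(-27)*31)**2) = 1/((-3348)**2) = 1/11209104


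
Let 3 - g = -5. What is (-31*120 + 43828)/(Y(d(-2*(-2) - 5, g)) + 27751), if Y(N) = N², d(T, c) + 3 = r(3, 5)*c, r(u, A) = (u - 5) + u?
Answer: 10027/6944 ≈ 1.4440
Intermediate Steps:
g = 8 (g = 3 - 1*(-5) = 3 + 5 = 8)
r(u, A) = -5 + 2*u (r(u, A) = (-5 + u) + u = -5 + 2*u)
d(T, c) = -3 + c (d(T, c) = -3 + (-5 + 2*3)*c = -3 + (-5 + 6)*c = -3 + 1*c = -3 + c)
(-31*120 + 43828)/(Y(d(-2*(-2) - 5, g)) + 27751) = (-31*120 + 43828)/((-3 + 8)² + 27751) = (-3720 + 43828)/(5² + 27751) = 40108/(25 + 27751) = 40108/27776 = 40108*(1/27776) = 10027/6944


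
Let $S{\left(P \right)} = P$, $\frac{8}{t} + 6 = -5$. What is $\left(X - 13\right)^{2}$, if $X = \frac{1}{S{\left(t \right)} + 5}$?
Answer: $\frac{360000}{2209} \approx 162.97$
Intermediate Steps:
$t = - \frac{8}{11}$ ($t = \frac{8}{-6 - 5} = \frac{8}{-11} = 8 \left(- \frac{1}{11}\right) = - \frac{8}{11} \approx -0.72727$)
$X = \frac{11}{47}$ ($X = \frac{1}{- \frac{8}{11} + 5} = \frac{1}{\frac{47}{11}} = \frac{11}{47} \approx 0.23404$)
$\left(X - 13\right)^{2} = \left(\frac{11}{47} - 13\right)^{2} = \left(- \frac{600}{47}\right)^{2} = \frac{360000}{2209}$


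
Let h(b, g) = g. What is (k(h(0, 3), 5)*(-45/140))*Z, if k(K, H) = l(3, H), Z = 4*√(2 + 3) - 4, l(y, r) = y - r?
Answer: -18/7 + 18*√5/7 ≈ 3.1785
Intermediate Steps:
Z = -4 + 4*√5 (Z = 4*√5 - 4 = -4 + 4*√5 ≈ 4.9443)
k(K, H) = 3 - H
(k(h(0, 3), 5)*(-45/140))*Z = ((3 - 1*5)*(-45/140))*(-4 + 4*√5) = ((3 - 5)*(-45*1/140))*(-4 + 4*√5) = (-2*(-9/28))*(-4 + 4*√5) = 9*(-4 + 4*√5)/14 = -18/7 + 18*√5/7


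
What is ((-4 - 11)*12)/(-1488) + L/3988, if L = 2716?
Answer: 99151/123628 ≈ 0.80201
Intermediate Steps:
((-4 - 11)*12)/(-1488) + L/3988 = ((-4 - 11)*12)/(-1488) + 2716/3988 = -15*12*(-1/1488) + 2716*(1/3988) = -180*(-1/1488) + 679/997 = 15/124 + 679/997 = 99151/123628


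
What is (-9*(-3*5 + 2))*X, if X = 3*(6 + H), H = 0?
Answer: 2106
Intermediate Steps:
X = 18 (X = 3*(6 + 0) = 3*6 = 18)
(-9*(-3*5 + 2))*X = -9*(-3*5 + 2)*18 = -9*(-15 + 2)*18 = -9*(-13)*18 = 117*18 = 2106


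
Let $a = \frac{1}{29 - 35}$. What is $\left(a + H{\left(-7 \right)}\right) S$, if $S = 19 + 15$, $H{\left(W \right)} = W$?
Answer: $- \frac{731}{3} \approx -243.67$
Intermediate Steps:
$S = 34$
$a = - \frac{1}{6}$ ($a = \frac{1}{-6} = - \frac{1}{6} \approx -0.16667$)
$\left(a + H{\left(-7 \right)}\right) S = \left(- \frac{1}{6} - 7\right) 34 = \left(- \frac{43}{6}\right) 34 = - \frac{731}{3}$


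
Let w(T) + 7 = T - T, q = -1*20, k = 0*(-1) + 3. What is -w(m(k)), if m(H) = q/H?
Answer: 7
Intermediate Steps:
k = 3 (k = 0 + 3 = 3)
q = -20
m(H) = -20/H
w(T) = -7 (w(T) = -7 + (T - T) = -7 + 0 = -7)
-w(m(k)) = -1*(-7) = 7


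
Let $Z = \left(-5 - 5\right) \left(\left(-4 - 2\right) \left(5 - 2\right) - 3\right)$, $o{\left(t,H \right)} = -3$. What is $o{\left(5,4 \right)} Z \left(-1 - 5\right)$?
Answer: $3780$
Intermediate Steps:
$Z = 210$ ($Z = - 10 \left(\left(-6\right) 3 - 3\right) = - 10 \left(-18 - 3\right) = \left(-10\right) \left(-21\right) = 210$)
$o{\left(5,4 \right)} Z \left(-1 - 5\right) = \left(-3\right) 210 \left(-1 - 5\right) = - 630 \left(-1 - 5\right) = \left(-630\right) \left(-6\right) = 3780$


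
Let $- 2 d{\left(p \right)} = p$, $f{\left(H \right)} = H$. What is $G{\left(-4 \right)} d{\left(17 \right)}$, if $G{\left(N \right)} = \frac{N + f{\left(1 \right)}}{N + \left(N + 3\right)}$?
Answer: $- \frac{51}{10} \approx -5.1$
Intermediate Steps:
$d{\left(p \right)} = - \frac{p}{2}$
$G{\left(N \right)} = \frac{1 + N}{3 + 2 N}$ ($G{\left(N \right)} = \frac{N + 1}{N + \left(N + 3\right)} = \frac{1 + N}{N + \left(3 + N\right)} = \frac{1 + N}{3 + 2 N}$)
$G{\left(-4 \right)} d{\left(17 \right)} = \frac{1 - 4}{3 + 2 \left(-4\right)} \left(\left(- \frac{1}{2}\right) 17\right) = \frac{1}{3 - 8} \left(-3\right) \left(- \frac{17}{2}\right) = \frac{1}{-5} \left(-3\right) \left(- \frac{17}{2}\right) = \left(- \frac{1}{5}\right) \left(-3\right) \left(- \frac{17}{2}\right) = \frac{3}{5} \left(- \frac{17}{2}\right) = - \frac{51}{10}$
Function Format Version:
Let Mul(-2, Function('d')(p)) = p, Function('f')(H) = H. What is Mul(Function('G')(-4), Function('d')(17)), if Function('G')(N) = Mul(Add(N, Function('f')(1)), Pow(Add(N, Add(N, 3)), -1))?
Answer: Rational(-51, 10) ≈ -5.1000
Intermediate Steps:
Function('d')(p) = Mul(Rational(-1, 2), p)
Function('G')(N) = Mul(Pow(Add(3, Mul(2, N)), -1), Add(1, N)) (Function('G')(N) = Mul(Add(N, 1), Pow(Add(N, Add(N, 3)), -1)) = Mul(Add(1, N), Pow(Add(N, Add(3, N)), -1)) = Mul(Add(1, N), Pow(Add(3, Mul(2, N)), -1)) = Mul(Pow(Add(3, Mul(2, N)), -1), Add(1, N)))
Mul(Function('G')(-4), Function('d')(17)) = Mul(Mul(Pow(Add(3, Mul(2, -4)), -1), Add(1, -4)), Mul(Rational(-1, 2), 17)) = Mul(Mul(Pow(Add(3, -8), -1), -3), Rational(-17, 2)) = Mul(Mul(Pow(-5, -1), -3), Rational(-17, 2)) = Mul(Mul(Rational(-1, 5), -3), Rational(-17, 2)) = Mul(Rational(3, 5), Rational(-17, 2)) = Rational(-51, 10)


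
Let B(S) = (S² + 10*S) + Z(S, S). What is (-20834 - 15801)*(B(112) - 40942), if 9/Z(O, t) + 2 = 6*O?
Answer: 133910091077/134 ≈ 9.9933e+8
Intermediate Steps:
Z(O, t) = 9/(-2 + 6*O)
B(S) = S² + 10*S + 9/(2*(-1 + 3*S)) (B(S) = (S² + 10*S) + 9/(2*(-1 + 3*S)) = S² + 10*S + 9/(2*(-1 + 3*S)))
(-20834 - 15801)*(B(112) - 40942) = (-20834 - 15801)*((9 + 2*112*(-1 + 3*112)*(10 + 112))/(2*(-1 + 3*112)) - 40942) = -36635*((9 + 2*112*(-1 + 336)*122)/(2*(-1 + 336)) - 40942) = -36635*((½)*(9 + 2*112*335*122)/335 - 40942) = -36635*((½)*(1/335)*(9 + 9154880) - 40942) = -36635*((½)*(1/335)*9154889 - 40942) = -36635*(9154889/670 - 40942) = -36635*(-18276251/670) = 133910091077/134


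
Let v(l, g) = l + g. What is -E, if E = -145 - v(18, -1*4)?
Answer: 159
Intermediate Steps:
v(l, g) = g + l
E = -159 (E = -145 - (-1*4 + 18) = -145 - (-4 + 18) = -145 - 1*14 = -145 - 14 = -159)
-E = -1*(-159) = 159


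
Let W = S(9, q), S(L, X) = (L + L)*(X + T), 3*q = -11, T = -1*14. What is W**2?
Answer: 101124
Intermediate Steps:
T = -14
q = -11/3 (q = (1/3)*(-11) = -11/3 ≈ -3.6667)
S(L, X) = 2*L*(-14 + X) (S(L, X) = (L + L)*(X - 14) = (2*L)*(-14 + X) = 2*L*(-14 + X))
W = -318 (W = 2*9*(-14 - 11/3) = 2*9*(-53/3) = -318)
W**2 = (-318)**2 = 101124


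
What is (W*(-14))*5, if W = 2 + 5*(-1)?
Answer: 210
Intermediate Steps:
W = -3 (W = 2 - 5 = -3)
(W*(-14))*5 = -3*(-14)*5 = 42*5 = 210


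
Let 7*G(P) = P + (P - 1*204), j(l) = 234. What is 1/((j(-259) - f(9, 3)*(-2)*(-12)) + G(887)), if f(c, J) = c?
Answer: 7/1696 ≈ 0.0041274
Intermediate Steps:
G(P) = -204/7 + 2*P/7 (G(P) = (P + (P - 1*204))/7 = (P + (P - 204))/7 = (P + (-204 + P))/7 = (-204 + 2*P)/7 = -204/7 + 2*P/7)
1/((j(-259) - f(9, 3)*(-2)*(-12)) + G(887)) = 1/((234 - 9*(-2)*(-12)) + (-204/7 + (2/7)*887)) = 1/((234 - (-18)*(-12)) + (-204/7 + 1774/7)) = 1/((234 - 1*216) + 1570/7) = 1/((234 - 216) + 1570/7) = 1/(18 + 1570/7) = 1/(1696/7) = 7/1696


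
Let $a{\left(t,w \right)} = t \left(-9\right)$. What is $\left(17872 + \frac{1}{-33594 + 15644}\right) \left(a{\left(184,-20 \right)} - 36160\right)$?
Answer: $- \frac{6065731760292}{8975} \approx -6.7585 \cdot 10^{8}$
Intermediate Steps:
$a{\left(t,w \right)} = - 9 t$
$\left(17872 + \frac{1}{-33594 + 15644}\right) \left(a{\left(184,-20 \right)} - 36160\right) = \left(17872 + \frac{1}{-33594 + 15644}\right) \left(\left(-9\right) 184 - 36160\right) = \left(17872 + \frac{1}{-17950}\right) \left(-1656 - 36160\right) = \left(17872 - \frac{1}{17950}\right) \left(-37816\right) = \frac{320802399}{17950} \left(-37816\right) = - \frac{6065731760292}{8975}$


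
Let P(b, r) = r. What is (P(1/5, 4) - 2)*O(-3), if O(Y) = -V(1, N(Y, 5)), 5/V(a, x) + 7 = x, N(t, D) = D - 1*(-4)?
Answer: -5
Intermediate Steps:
N(t, D) = 4 + D (N(t, D) = D + 4 = 4 + D)
V(a, x) = 5/(-7 + x)
O(Y) = -5/2 (O(Y) = -5/(-7 + (4 + 5)) = -5/(-7 + 9) = -5/2)
(P(1/5, 4) - 2)*O(-3) = (4 - 2)*(-5/2) = 2*(-5/2) = -5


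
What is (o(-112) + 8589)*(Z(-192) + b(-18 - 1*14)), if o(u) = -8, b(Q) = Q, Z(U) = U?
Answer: -1922144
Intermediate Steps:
(o(-112) + 8589)*(Z(-192) + b(-18 - 1*14)) = (-8 + 8589)*(-192 + (-18 - 1*14)) = 8581*(-192 + (-18 - 14)) = 8581*(-192 - 32) = 8581*(-224) = -1922144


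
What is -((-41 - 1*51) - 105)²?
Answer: -38809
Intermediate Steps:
-((-41 - 1*51) - 105)² = -((-41 - 51) - 105)² = -(-92 - 105)² = -1*(-197)² = -1*38809 = -38809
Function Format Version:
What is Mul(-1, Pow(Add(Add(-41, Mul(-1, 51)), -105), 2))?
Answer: -38809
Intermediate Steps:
Mul(-1, Pow(Add(Add(-41, Mul(-1, 51)), -105), 2)) = Mul(-1, Pow(Add(Add(-41, -51), -105), 2)) = Mul(-1, Pow(Add(-92, -105), 2)) = Mul(-1, Pow(-197, 2)) = Mul(-1, 38809) = -38809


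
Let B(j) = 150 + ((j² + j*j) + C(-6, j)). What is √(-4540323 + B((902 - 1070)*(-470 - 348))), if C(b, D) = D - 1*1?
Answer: √37766308802 ≈ 1.9434e+5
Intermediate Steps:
C(b, D) = -1 + D (C(b, D) = D - 1 = -1 + D)
B(j) = 149 + j + 2*j² (B(j) = 150 + ((j² + j*j) + (-1 + j)) = 150 + ((j² + j²) + (-1 + j)) = 150 + (2*j² + (-1 + j)) = 150 + (-1 + j + 2*j²) = 149 + j + 2*j²)
√(-4540323 + B((902 - 1070)*(-470 - 348))) = √(-4540323 + (149 + (902 - 1070)*(-470 - 348) + 2*((902 - 1070)*(-470 - 348))²)) = √(-4540323 + (149 - 168*(-818) + 2*(-168*(-818))²)) = √(-4540323 + (149 + 137424 + 2*137424²)) = √(-4540323 + (149 + 137424 + 2*18885355776)) = √(-4540323 + (149 + 137424 + 37770711552)) = √(-4540323 + 37770849125) = √37766308802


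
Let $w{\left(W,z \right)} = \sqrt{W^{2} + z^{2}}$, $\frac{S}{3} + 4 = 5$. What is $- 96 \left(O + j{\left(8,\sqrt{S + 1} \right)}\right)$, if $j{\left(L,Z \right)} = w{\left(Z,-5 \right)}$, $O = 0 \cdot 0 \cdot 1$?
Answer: $- 96 \sqrt{29} \approx -516.98$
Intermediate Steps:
$S = 3$ ($S = -12 + 3 \cdot 5 = -12 + 15 = 3$)
$O = 0$ ($O = 0 \cdot 1 = 0$)
$j{\left(L,Z \right)} = \sqrt{25 + Z^{2}}$ ($j{\left(L,Z \right)} = \sqrt{Z^{2} + \left(-5\right)^{2}} = \sqrt{Z^{2} + 25} = \sqrt{25 + Z^{2}}$)
$- 96 \left(O + j{\left(8,\sqrt{S + 1} \right)}\right) = - 96 \left(0 + \sqrt{25 + \left(\sqrt{3 + 1}\right)^{2}}\right) = - 96 \left(0 + \sqrt{25 + \left(\sqrt{4}\right)^{2}}\right) = - 96 \left(0 + \sqrt{25 + 2^{2}}\right) = - 96 \left(0 + \sqrt{25 + 4}\right) = - 96 \left(0 + \sqrt{29}\right) = - 96 \sqrt{29}$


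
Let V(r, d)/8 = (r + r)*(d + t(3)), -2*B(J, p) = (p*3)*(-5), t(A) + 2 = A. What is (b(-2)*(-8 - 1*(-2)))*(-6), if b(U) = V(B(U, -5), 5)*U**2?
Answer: -518400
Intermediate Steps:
t(A) = -2 + A
B(J, p) = 15*p/2 (B(J, p) = -p*3*(-5)/2 = -3*p*(-5)/2 = -(-15)*p/2 = 15*p/2)
V(r, d) = 16*r*(1 + d) (V(r, d) = 8*((r + r)*(d + (-2 + 3))) = 8*((2*r)*(d + 1)) = 8*((2*r)*(1 + d)) = 8*(2*r*(1 + d)) = 16*r*(1 + d))
b(U) = -3600*U**2 (b(U) = (16*((15/2)*(-5))*(1 + 5))*U**2 = (16*(-75/2)*6)*U**2 = -3600*U**2)
(b(-2)*(-8 - 1*(-2)))*(-6) = ((-3600*(-2)**2)*(-8 - 1*(-2)))*(-6) = ((-3600*4)*(-8 + 2))*(-6) = -14400*(-6)*(-6) = 86400*(-6) = -518400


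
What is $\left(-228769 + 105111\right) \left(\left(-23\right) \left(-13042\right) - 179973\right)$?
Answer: $-14838094394$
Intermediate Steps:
$\left(-228769 + 105111\right) \left(\left(-23\right) \left(-13042\right) - 179973\right) = - 123658 \left(299966 - 179973\right) = \left(-123658\right) 119993 = -14838094394$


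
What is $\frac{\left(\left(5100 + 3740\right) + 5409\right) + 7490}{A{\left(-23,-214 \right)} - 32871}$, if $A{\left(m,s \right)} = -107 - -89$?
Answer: $- \frac{21739}{32889} \approx -0.66098$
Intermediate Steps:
$A{\left(m,s \right)} = -18$ ($A{\left(m,s \right)} = -107 + 89 = -18$)
$\frac{\left(\left(5100 + 3740\right) + 5409\right) + 7490}{A{\left(-23,-214 \right)} - 32871} = \frac{\left(\left(5100 + 3740\right) + 5409\right) + 7490}{-18 - 32871} = \frac{\left(8840 + 5409\right) + 7490}{-32889} = \left(14249 + 7490\right) \left(- \frac{1}{32889}\right) = 21739 \left(- \frac{1}{32889}\right) = - \frac{21739}{32889}$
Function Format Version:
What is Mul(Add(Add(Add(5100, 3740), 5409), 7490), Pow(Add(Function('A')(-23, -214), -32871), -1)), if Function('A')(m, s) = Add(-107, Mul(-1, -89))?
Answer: Rational(-21739, 32889) ≈ -0.66098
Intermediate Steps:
Function('A')(m, s) = -18 (Function('A')(m, s) = Add(-107, 89) = -18)
Mul(Add(Add(Add(5100, 3740), 5409), 7490), Pow(Add(Function('A')(-23, -214), -32871), -1)) = Mul(Add(Add(Add(5100, 3740), 5409), 7490), Pow(Add(-18, -32871), -1)) = Mul(Add(Add(8840, 5409), 7490), Pow(-32889, -1)) = Mul(Add(14249, 7490), Rational(-1, 32889)) = Mul(21739, Rational(-1, 32889)) = Rational(-21739, 32889)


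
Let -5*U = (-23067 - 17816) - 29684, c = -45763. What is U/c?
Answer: -70567/228815 ≈ -0.30840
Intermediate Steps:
U = 70567/5 (U = -((-23067 - 17816) - 29684)/5 = -(-40883 - 29684)/5 = -⅕*(-70567) = 70567/5 ≈ 14113.)
U/c = (70567/5)/(-45763) = (70567/5)*(-1/45763) = -70567/228815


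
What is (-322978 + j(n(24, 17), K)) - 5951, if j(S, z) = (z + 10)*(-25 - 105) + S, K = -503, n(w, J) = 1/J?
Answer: -4502262/17 ≈ -2.6484e+5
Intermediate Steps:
j(S, z) = -1300 + S - 130*z (j(S, z) = (10 + z)*(-130) + S = (-1300 - 130*z) + S = -1300 + S - 130*z)
(-322978 + j(n(24, 17), K)) - 5951 = (-322978 + (-1300 + 1/17 - 130*(-503))) - 5951 = (-322978 + (-1300 + 1/17 + 65390)) - 5951 = (-322978 + 1089531/17) - 5951 = -4401095/17 - 5951 = -4502262/17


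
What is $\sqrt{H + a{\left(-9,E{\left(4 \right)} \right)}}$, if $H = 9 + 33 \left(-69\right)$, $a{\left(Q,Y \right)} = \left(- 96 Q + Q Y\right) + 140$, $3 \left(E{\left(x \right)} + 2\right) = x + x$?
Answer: $i \sqrt{1270} \approx 35.637 i$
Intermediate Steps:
$E{\left(x \right)} = -2 + \frac{2 x}{3}$ ($E{\left(x \right)} = -2 + \frac{x + x}{3} = -2 + \frac{2 x}{3}$)
$a{\left(Q,Y \right)} = 140 - 96 Q + Q Y$
$H = -2268$ ($H = 9 - 2277 = -2268$)
$\sqrt{H + a{\left(-9,E{\left(4 \right)} \right)}} = \sqrt{-2268 - \left(-1004 + 9 \left(-2 + \frac{2}{3} \cdot 4\right)\right)} = \sqrt{-2268 + \left(140 + 864 - 9 \left(-2 + \frac{8}{3}\right)\right)} = \sqrt{-2268 + \left(140 + 864 - 6\right)} = \sqrt{-2268 + 998} = \sqrt{-1270} = i \sqrt{1270}$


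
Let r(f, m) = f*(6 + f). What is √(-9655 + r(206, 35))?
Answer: √34017 ≈ 184.44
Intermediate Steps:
√(-9655 + r(206, 35)) = √(-9655 + 206*(6 + 206)) = √(-9655 + 206*212) = √(-9655 + 43672) = √34017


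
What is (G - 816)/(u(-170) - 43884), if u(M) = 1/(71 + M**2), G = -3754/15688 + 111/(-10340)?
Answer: 3239836630587/174183137547815 ≈ 0.018600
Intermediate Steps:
G = -1267429/5069185 (G = -3754*1/15688 + 111*(-1/10340) = -1877/7844 - 111/10340 = -1267429/5069185 ≈ -0.25003)
(G - 816)/(u(-170) - 43884) = (-1267429/5069185 - 816)/(1/(71 + (-170)**2) - 43884) = -4137722389/(5069185*(1/(71 + 28900) - 43884)) = -4137722389/(5069185*(1/28971 - 43884)) = -4137722389/(5069185*(-1271363363/28971)) = -4137722389/5069185*(-28971/1271363363) = 3239836630587/174183137547815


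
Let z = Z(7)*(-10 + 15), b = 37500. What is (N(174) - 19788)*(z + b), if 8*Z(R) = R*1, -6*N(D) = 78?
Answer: -5940993035/8 ≈ -7.4262e+8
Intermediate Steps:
N(D) = -13 (N(D) = -1/6*78 = -13)
Z(R) = R/8 (Z(R) = (R*1)/8 = R/8)
z = 35/8 (z = ((1/8)*7)*(-10 + 15) = (7/8)*5 = 35/8 ≈ 4.3750)
(N(174) - 19788)*(z + b) = (-13 - 19788)*(35/8 + 37500) = -19801*300035/8 = -5940993035/8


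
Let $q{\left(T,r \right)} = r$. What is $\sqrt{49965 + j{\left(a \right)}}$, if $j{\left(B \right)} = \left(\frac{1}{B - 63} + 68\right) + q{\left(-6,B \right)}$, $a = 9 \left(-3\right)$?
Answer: $\frac{\sqrt{45005390}}{30} \approx 223.62$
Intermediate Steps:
$a = -27$
$j{\left(B \right)} = 68 + B + \frac{1}{-63 + B}$ ($j{\left(B \right)} = \left(\frac{1}{B - 63} + 68\right) + B = \left(\frac{1}{-63 + B} + 68\right) + B = \left(68 + \frac{1}{-63 + B}\right) + B = 68 + B + \frac{1}{-63 + B}$)
$\sqrt{49965 + j{\left(a \right)}} = \sqrt{49965 + \frac{-4283 + \left(-27\right)^{2} + 5 \left(-27\right)}{-63 - 27}} = \sqrt{49965 + \frac{-4283 + 729 - 135}{-90}} = \sqrt{49965 - - \frac{3689}{90}} = \sqrt{49965 + \frac{3689}{90}} = \sqrt{\frac{4500539}{90}} = \frac{\sqrt{45005390}}{30}$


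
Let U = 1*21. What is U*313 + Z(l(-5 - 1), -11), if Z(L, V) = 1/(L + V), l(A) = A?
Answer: 111740/17 ≈ 6572.9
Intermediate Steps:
U = 21
U*313 + Z(l(-5 - 1), -11) = 21*313 + 1/((-5 - 1) - 11) = 6573 + 1/(-6 - 11) = 6573 + 1/(-17) = 6573 - 1/17 = 111740/17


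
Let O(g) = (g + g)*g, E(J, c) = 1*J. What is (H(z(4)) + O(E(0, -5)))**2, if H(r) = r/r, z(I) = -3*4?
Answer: 1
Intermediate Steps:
z(I) = -12
E(J, c) = J
H(r) = 1
O(g) = 2*g**2 (O(g) = (2*g)*g = 2*g**2)
(H(z(4)) + O(E(0, -5)))**2 = (1 + 2*0**2)**2 = (1 + 2*0)**2 = (1 + 0)**2 = 1**2 = 1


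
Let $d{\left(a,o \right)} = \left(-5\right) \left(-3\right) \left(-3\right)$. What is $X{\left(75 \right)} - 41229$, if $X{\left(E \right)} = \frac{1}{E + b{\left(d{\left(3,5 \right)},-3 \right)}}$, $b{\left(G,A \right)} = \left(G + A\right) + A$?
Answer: $- \frac{989495}{24} \approx -41229.0$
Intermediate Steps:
$d{\left(a,o \right)} = -45$ ($d{\left(a,o \right)} = 15 \left(-3\right) = -45$)
$b{\left(G,A \right)} = G + 2 A$ ($b{\left(G,A \right)} = \left(A + G\right) + A = G + 2 A$)
$X{\left(E \right)} = \frac{1}{-51 + E}$ ($X{\left(E \right)} = \frac{1}{E + \left(-45 + 2 \left(-3\right)\right)} = \frac{1}{E - 51} = \frac{1}{-51 + E}$)
$X{\left(75 \right)} - 41229 = \frac{1}{-51 + 75} - 41229 = \frac{1}{24} - 41229 = - \frac{989495}{24}$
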